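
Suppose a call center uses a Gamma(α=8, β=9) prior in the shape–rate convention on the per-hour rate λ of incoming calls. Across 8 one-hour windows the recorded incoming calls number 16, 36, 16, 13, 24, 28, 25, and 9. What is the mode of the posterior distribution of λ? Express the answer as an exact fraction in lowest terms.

Total count: 16 + 36 + 16 + 13 + 24 + 28 + 25 + 9 = 167.
Total exposure: 8 hours.
The Gamma prior is conjugate for the Poisson rate, so λ | data ~ Gamma(8+167, 9+8) = Gamma(175, 17).
Posterior mode = (α'−1)/β' = 174/17.

174/17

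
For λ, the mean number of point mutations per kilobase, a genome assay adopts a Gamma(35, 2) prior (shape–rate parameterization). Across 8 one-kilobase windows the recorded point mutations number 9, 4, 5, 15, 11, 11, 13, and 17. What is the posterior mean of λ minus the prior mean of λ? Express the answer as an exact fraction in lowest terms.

Total count: 9 + 4 + 5 + 15 + 11 + 11 + 13 + 17 = 85.
Total exposure: 8 kilobases.
By Gamma–Poisson conjugacy, the posterior is Gamma(α + Σx, β + Σt) = Gamma(35 + 85, 2 + 8) = Gamma(120, 10).
Posterior mean = 120/10 = 12; prior mean = 35/2 = 35/2. Difference = 12 − 35/2 = -11/2.

-11/2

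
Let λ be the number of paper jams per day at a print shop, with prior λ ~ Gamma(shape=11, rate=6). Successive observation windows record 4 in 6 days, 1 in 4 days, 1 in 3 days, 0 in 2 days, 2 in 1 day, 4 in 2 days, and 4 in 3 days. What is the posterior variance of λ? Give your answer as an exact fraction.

1/27

Total count: 4 + 1 + 1 + 0 + 2 + 4 + 4 = 16.
Total exposure: 6 + 4 + 3 + 2 + 1 + 2 + 3 = 21 days.
Posterior: α' = 11 + 16 = 27, β' = 6 + 21 = 27.
Posterior variance = α'/β'² = 27/729 = 1/27.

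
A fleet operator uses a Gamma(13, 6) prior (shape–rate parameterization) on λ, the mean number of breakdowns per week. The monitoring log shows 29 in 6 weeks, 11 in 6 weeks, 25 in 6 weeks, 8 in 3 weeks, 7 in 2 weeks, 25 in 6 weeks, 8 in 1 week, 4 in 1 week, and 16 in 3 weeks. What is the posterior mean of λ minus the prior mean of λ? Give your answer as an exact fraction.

Total count: 29 + 11 + 25 + 8 + 7 + 25 + 8 + 4 + 16 = 133.
Total exposure: 6 + 6 + 6 + 3 + 2 + 6 + 1 + 1 + 3 = 34 weeks.
By Gamma–Poisson conjugacy, the posterior is Gamma(α + Σx, β + Σt) = Gamma(13 + 133, 6 + 34) = Gamma(146, 40).
Posterior mean = 146/40 = 73/20; prior mean = 13/6 = 13/6. Difference = 73/20 − 13/6 = 89/60.

89/60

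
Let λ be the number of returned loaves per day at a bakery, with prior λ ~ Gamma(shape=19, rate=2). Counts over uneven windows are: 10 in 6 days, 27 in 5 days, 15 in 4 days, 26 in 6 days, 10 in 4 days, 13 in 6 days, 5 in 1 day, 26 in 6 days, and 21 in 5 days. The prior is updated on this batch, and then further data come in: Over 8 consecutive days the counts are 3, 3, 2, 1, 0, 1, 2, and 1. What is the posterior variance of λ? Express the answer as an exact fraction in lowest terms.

185/2809

Total count: 10 + 27 + 15 + 26 + 10 + 13 + 5 + 26 + 21 = 153.
Total exposure: 6 + 5 + 4 + 6 + 4 + 6 + 1 + 6 + 5 = 43 days.
After the first batch: Gamma(19 + 153, 2 + 43) = Gamma(172, 45).
Total count: 3 + 3 + 2 + 1 + 0 + 1 + 2 + 1 = 13.
Total exposure: 8 days.
After the second batch: Gamma(172 + 13, 45 + 8) = Gamma(185, 53).
Posterior variance = α'/β'² = 185/2809.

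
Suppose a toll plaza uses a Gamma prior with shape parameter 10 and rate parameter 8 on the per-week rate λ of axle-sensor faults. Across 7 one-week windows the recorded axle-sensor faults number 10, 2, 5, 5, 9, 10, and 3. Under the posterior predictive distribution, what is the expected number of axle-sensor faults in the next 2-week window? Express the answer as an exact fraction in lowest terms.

Total count: 10 + 2 + 5 + 5 + 9 + 10 + 3 = 44.
Total exposure: 7 weeks.
Conjugate update: add total count to the shape and total exposure to the rate, giving Gamma(54, 15).
Predictive mean over a 2-week window = T·E[λ|data] = 2·54/15 = 36/5.

36/5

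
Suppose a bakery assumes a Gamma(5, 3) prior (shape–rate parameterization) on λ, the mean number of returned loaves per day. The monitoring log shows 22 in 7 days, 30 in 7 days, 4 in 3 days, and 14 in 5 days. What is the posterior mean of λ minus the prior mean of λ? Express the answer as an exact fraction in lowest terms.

4/3

Total count: 22 + 30 + 4 + 14 = 70.
Total exposure: 7 + 7 + 3 + 5 = 22 days.
Conjugate update: add total count to the shape and total exposure to the rate, giving Gamma(75, 25).
Posterior mean = 75/25 = 3; prior mean = 5/3 = 5/3. Difference = 3 − 5/3 = 4/3.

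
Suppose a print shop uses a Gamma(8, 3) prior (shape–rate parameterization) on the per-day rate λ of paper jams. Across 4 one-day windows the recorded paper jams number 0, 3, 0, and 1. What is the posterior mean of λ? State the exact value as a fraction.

12/7

Total count: 0 + 3 + 0 + 1 = 4.
Total exposure: 4 days.
Gamma(α, β) with Poisson data over total exposure Σt gives posterior Gamma(α+Σx, β+Σt) = Gamma(12, 7).
Posterior mean = α'/β' = 12/7.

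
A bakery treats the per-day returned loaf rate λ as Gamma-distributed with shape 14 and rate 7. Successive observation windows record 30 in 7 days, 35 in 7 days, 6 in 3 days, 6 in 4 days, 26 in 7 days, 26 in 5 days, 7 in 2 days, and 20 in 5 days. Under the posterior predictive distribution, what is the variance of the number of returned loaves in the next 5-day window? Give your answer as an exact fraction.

44200/2209

Total count: 30 + 35 + 6 + 6 + 26 + 26 + 7 + 20 = 156.
Total exposure: 7 + 7 + 3 + 4 + 7 + 5 + 2 + 5 = 40 days.
Posterior: α' = 14 + 156 = 170, β' = 7 + 40 = 47.
The posterior predictive for a window of length T is Negative Binomial with variance T·α'·(β'+T)/β'² = 5·170·52/2209 = 44200/2209.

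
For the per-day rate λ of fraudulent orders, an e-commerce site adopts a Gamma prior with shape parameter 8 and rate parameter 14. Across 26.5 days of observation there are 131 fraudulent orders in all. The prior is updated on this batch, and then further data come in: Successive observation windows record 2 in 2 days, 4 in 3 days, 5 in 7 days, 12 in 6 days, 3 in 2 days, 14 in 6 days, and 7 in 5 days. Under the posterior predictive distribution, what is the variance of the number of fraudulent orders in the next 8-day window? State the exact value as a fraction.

Total count 131 over total exposure 26.5 days.
After the first batch: Gamma(8 + 131, 14 + 26.5) = Gamma(139, 81/2).
Total count: 2 + 4 + 5 + 12 + 3 + 14 + 7 = 47.
Total exposure: 2 + 3 + 7 + 6 + 2 + 6 + 5 = 31 days.
After the second batch: Gamma(139 + 47, 81/2 + 31) = Gamma(186, 143/2).
The posterior predictive for a window of length T is Negative Binomial with variance T·α'·(β'+T)/β'² = 8·186·(159/2)/(20449/4) = 473184/20449.

473184/20449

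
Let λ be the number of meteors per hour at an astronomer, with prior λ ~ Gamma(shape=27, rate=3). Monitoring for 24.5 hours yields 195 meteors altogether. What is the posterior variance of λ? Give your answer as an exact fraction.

Total count 195 over total exposure 24.5 hours.
Gamma(α, β) with Poisson data over total exposure Σt gives posterior Gamma(α+Σx, β+Σt) = Gamma(222, 55/2).
Posterior variance = α'/β'² = 222/(3025/4) = 888/3025.

888/3025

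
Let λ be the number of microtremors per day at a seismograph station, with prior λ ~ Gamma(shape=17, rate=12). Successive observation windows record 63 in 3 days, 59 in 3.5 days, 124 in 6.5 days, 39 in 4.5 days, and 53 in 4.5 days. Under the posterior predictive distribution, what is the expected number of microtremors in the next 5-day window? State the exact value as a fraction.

Total count: 63 + 59 + 124 + 39 + 53 = 338.
Total exposure: 3 + 3.5 + 6.5 + 4.5 + 4.5 = 22 days.
By Gamma–Poisson conjugacy, the posterior is Gamma(α + Σx, β + Σt) = Gamma(17 + 338, 12 + 22) = Gamma(355, 34).
Predictive mean over a 5-day window = T·E[λ|data] = 5·355/34 = 1775/34.

1775/34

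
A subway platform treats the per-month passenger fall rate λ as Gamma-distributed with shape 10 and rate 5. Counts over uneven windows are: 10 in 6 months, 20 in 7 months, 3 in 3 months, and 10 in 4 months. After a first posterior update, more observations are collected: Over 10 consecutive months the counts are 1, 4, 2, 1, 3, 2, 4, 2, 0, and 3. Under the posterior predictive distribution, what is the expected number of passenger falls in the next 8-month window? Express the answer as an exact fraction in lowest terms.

Total count: 10 + 20 + 3 + 10 = 43.
Total exposure: 6 + 7 + 3 + 4 = 20 months.
After the first batch: Gamma(10 + 43, 5 + 20) = Gamma(53, 25).
Total count: 1 + 4 + 2 + 1 + 3 + 2 + 4 + 2 + 0 + 3 = 22.
Total exposure: 10 months.
After the second batch: Gamma(53 + 22, 25 + 10) = Gamma(75, 35).
Predictive mean over an 8-month window = T·E[λ|data] = 8·75/35 = 120/7.

120/7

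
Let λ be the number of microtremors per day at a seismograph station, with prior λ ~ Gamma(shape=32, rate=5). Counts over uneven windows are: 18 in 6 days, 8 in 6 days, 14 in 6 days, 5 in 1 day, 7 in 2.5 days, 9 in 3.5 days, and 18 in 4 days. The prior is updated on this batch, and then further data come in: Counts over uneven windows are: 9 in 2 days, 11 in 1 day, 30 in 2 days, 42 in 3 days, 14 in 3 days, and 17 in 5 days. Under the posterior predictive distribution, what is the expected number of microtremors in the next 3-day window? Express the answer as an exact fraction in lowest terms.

351/25

Total count: 18 + 8 + 14 + 5 + 7 + 9 + 18 = 79.
Total exposure: 6 + 6 + 6 + 1 + 2.5 + 3.5 + 4 = 29 days.
After the first batch: Gamma(32 + 79, 5 + 29) = Gamma(111, 34).
Total count: 9 + 11 + 30 + 42 + 14 + 17 = 123.
Total exposure: 2 + 1 + 2 + 3 + 3 + 5 = 16 days.
After the second batch: Gamma(111 + 123, 34 + 16) = Gamma(234, 50).
Predictive mean over a 3-day window = T·E[λ|data] = 3·234/50 = 351/25.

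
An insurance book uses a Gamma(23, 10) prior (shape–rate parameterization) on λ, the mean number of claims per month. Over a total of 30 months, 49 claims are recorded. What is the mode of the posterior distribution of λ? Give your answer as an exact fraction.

Total count 49 over total exposure 30 months.
Gamma(α, β) with Poisson data over total exposure Σt gives posterior Gamma(α+Σx, β+Σt) = Gamma(72, 40).
Posterior mode = (α'−1)/β' = 71/40.

71/40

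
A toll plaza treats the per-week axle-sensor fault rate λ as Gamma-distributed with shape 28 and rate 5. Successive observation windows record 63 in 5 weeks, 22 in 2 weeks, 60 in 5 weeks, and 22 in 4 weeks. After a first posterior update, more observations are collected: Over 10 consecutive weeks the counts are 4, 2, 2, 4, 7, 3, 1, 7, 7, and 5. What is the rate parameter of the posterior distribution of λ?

Total count: 63 + 22 + 60 + 22 = 167.
Total exposure: 5 + 2 + 5 + 4 = 16 weeks.
After the first batch: Gamma(28 + 167, 5 + 16) = Gamma(195, 21).
Total count: 4 + 2 + 2 + 4 + 7 + 3 + 1 + 7 + 7 + 5 = 42.
Total exposure: 10 weeks.
After the second batch: Gamma(195 + 42, 21 + 10) = Gamma(237, 31).

31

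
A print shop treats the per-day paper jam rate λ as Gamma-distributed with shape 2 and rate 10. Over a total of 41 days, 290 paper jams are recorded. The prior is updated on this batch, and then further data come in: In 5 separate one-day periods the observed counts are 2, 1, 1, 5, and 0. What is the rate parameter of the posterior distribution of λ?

Total count 290 over total exposure 41 days.
After the first batch: Gamma(2 + 290, 10 + 41) = Gamma(292, 51).
Total count: 2 + 1 + 1 + 5 + 0 = 9.
Total exposure: 5 days.
After the second batch: Gamma(292 + 9, 51 + 5) = Gamma(301, 56).

56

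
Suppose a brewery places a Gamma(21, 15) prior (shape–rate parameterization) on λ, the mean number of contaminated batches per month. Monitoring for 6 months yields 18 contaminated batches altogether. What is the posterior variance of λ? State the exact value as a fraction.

13/147

Total count 18 over total exposure 6 months.
Gamma(α, β) with Poisson data over total exposure Σt gives posterior Gamma(α+Σx, β+Σt) = Gamma(39, 21).
Posterior variance = α'/β'² = 39/441 = 13/147.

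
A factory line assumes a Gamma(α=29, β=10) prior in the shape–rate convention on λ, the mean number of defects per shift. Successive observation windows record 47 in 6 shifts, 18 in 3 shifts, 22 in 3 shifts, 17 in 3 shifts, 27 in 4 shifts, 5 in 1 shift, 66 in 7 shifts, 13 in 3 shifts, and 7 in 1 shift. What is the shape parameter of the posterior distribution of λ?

Total count: 47 + 18 + 22 + 17 + 27 + 5 + 66 + 13 + 7 = 222.
Total exposure: 6 + 3 + 3 + 3 + 4 + 1 + 7 + 3 + 1 = 31 shifts.
By Gamma–Poisson conjugacy, the posterior is Gamma(α + Σx, β + Σt) = Gamma(29 + 222, 10 + 31) = Gamma(251, 41).

251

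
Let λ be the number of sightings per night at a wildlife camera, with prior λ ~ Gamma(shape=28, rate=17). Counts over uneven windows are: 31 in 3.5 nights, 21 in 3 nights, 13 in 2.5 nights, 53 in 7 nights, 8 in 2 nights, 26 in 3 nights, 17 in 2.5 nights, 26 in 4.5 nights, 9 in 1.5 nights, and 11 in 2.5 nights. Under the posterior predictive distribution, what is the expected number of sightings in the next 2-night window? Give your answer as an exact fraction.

486/49

Total count: 31 + 21 + 13 + 53 + 8 + 26 + 17 + 26 + 9 + 11 = 215.
Total exposure: 3.5 + 3 + 2.5 + 7 + 2 + 3 + 2.5 + 4.5 + 1.5 + 2.5 = 32 nights.
By Gamma–Poisson conjugacy, the posterior is Gamma(α + Σx, β + Σt) = Gamma(28 + 215, 17 + 32) = Gamma(243, 49).
Predictive mean over a 2-night window = T·E[λ|data] = 2·243/49 = 486/49.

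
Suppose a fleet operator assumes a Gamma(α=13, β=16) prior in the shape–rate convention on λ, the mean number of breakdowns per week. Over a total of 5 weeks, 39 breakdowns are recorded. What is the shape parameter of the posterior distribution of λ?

Total count 39 over total exposure 5 weeks.
Gamma(α, β) with Poisson data over total exposure Σt gives posterior Gamma(α+Σx, β+Σt) = Gamma(52, 21).

52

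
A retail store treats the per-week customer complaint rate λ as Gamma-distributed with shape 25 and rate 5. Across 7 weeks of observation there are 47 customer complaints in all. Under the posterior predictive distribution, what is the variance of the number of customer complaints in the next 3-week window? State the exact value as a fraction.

Total count 47 over total exposure 7 weeks.
Conjugate update: add total count to the shape and total exposure to the rate, giving Gamma(72, 12).
The posterior predictive for a window of length T is Negative Binomial with variance T·α'·(β'+T)/β'² = 3·72·15/144 = 45/2.

45/2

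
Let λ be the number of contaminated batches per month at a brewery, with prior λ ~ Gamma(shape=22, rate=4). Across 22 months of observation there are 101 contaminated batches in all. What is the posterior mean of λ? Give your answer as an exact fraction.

Total count 101 over total exposure 22 months.
Posterior: α' = 22 + 101 = 123, β' = 4 + 22 = 26.
Posterior mean = α'/β' = 123/26.

123/26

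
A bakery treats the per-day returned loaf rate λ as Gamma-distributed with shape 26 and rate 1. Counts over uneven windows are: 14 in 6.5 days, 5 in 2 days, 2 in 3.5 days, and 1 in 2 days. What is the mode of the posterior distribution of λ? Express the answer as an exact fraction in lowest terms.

Total count: 14 + 5 + 2 + 1 = 22.
Total exposure: 6.5 + 2 + 3.5 + 2 = 14 days.
Conjugate update: add total count to the shape and total exposure to the rate, giving Gamma(48, 15).
Posterior mode = (α'−1)/β' = 47/15.

47/15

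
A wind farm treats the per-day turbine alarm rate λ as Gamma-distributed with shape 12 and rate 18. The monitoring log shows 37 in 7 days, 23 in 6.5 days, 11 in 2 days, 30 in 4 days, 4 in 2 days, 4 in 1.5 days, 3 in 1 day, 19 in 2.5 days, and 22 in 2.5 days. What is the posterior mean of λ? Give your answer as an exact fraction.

Total count: 37 + 23 + 11 + 30 + 4 + 4 + 3 + 19 + 22 = 153.
Total exposure: 7 + 6.5 + 2 + 4 + 2 + 1.5 + 1 + 2.5 + 2.5 = 29 days.
Posterior: α' = 12 + 153 = 165, β' = 18 + 29 = 47.
Posterior mean = α'/β' = 165/47.

165/47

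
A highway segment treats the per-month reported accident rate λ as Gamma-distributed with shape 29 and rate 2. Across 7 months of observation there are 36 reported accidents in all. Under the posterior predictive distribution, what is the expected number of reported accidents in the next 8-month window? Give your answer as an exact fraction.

Total count 36 over total exposure 7 months.
Posterior: α' = 29 + 36 = 65, β' = 2 + 7 = 9.
Predictive mean over an 8-month window = T·E[λ|data] = 8·65/9 = 520/9.

520/9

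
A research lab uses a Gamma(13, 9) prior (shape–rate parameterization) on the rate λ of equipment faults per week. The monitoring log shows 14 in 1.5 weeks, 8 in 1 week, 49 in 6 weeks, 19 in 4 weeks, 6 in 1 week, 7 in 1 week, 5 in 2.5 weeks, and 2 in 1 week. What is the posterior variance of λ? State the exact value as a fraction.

Total count: 14 + 8 + 49 + 19 + 6 + 7 + 5 + 2 = 110.
Total exposure: 1.5 + 1 + 6 + 4 + 1 + 1 + 2.5 + 1 = 18 weeks.
The Gamma prior is conjugate for the Poisson rate, so λ | data ~ Gamma(13+110, 9+18) = Gamma(123, 27).
Posterior variance = α'/β'² = 123/729 = 41/243.

41/243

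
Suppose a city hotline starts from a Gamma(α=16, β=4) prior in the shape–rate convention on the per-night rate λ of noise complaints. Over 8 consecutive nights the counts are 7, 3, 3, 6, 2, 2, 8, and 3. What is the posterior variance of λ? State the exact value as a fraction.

25/72

Total count: 7 + 3 + 3 + 6 + 2 + 2 + 8 + 3 = 34.
Total exposure: 8 nights.
Conjugate update: add total count to the shape and total exposure to the rate, giving Gamma(50, 12).
Posterior variance = α'/β'² = 50/144 = 25/72.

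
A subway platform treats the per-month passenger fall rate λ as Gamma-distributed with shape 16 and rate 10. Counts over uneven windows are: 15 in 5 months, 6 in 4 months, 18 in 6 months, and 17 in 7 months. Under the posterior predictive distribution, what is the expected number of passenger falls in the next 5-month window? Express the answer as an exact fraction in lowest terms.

45/4

Total count: 15 + 6 + 18 + 17 = 56.
Total exposure: 5 + 4 + 6 + 7 = 22 months.
Conjugate update: add total count to the shape and total exposure to the rate, giving Gamma(72, 32).
Predictive mean over a 5-month window = T·E[λ|data] = 5·72/32 = 45/4.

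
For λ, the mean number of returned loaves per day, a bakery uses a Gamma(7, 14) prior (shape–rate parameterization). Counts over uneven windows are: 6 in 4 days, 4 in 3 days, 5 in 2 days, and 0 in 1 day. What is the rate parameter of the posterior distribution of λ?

Total count: 6 + 4 + 5 + 0 = 15.
Total exposure: 4 + 3 + 2 + 1 = 10 days.
Conjugate update: add total count to the shape and total exposure to the rate, giving Gamma(22, 24).

24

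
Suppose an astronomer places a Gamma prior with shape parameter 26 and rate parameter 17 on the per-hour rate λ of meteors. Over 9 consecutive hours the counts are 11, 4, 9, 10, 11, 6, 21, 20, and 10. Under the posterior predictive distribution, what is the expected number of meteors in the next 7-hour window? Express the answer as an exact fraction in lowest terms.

448/13

Total count: 11 + 4 + 9 + 10 + 11 + 6 + 21 + 20 + 10 = 102.
Total exposure: 9 hours.
The Gamma prior is conjugate for the Poisson rate, so λ | data ~ Gamma(26+102, 17+9) = Gamma(128, 26).
Predictive mean over a 7-hour window = T·E[λ|data] = 7·128/26 = 448/13.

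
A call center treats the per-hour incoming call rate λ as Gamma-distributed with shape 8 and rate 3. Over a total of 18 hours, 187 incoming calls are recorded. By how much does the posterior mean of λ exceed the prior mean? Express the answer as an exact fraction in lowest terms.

139/21

Total count 187 over total exposure 18 hours.
Posterior: α' = 8 + 187 = 195, β' = 3 + 18 = 21.
Posterior mean = 195/21 = 65/7; prior mean = 8/3 = 8/3. Difference = 65/7 − 8/3 = 139/21.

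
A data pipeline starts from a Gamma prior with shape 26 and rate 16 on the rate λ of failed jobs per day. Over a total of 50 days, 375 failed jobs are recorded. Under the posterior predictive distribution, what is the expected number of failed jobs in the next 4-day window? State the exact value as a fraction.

802/33

Total count 375 over total exposure 50 days.
The Gamma prior is conjugate for the Poisson rate, so λ | data ~ Gamma(26+375, 16+50) = Gamma(401, 66).
Predictive mean over a 4-day window = T·E[λ|data] = 4·401/66 = 802/33.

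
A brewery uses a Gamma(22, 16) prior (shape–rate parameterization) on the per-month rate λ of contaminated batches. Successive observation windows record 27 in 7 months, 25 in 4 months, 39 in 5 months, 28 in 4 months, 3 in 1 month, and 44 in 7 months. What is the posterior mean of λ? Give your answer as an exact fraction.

47/11

Total count: 27 + 25 + 39 + 28 + 3 + 44 = 166.
Total exposure: 7 + 4 + 5 + 4 + 1 + 7 = 28 months.
By Gamma–Poisson conjugacy, the posterior is Gamma(α + Σx, β + Σt) = Gamma(22 + 166, 16 + 28) = Gamma(188, 44).
Posterior mean = α'/β' = 188/44 = 47/11.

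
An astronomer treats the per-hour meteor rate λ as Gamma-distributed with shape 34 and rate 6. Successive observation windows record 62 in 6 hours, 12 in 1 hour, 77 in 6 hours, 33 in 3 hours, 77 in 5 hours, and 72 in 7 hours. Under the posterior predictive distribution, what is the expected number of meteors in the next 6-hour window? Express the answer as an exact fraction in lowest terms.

1101/17

Total count: 62 + 12 + 77 + 33 + 77 + 72 = 333.
Total exposure: 6 + 1 + 6 + 3 + 5 + 7 = 28 hours.
Conjugate update: add total count to the shape and total exposure to the rate, giving Gamma(367, 34).
Predictive mean over a 6-hour window = T·E[λ|data] = 6·367/34 = 1101/17.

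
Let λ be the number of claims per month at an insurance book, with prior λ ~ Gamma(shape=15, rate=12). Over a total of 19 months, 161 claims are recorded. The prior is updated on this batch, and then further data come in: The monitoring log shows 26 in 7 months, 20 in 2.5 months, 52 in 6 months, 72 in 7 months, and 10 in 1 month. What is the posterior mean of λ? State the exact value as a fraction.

Total count 161 over total exposure 19 months.
After the first batch: Gamma(15 + 161, 12 + 19) = Gamma(176, 31).
Total count: 26 + 20 + 52 + 72 + 10 = 180.
Total exposure: 7 + 2.5 + 6 + 7 + 1 = 23.5 months.
After the second batch: Gamma(176 + 180, 31 + 23.5) = Gamma(356, 109/2).
Posterior mean = α'/β' = 356/(109/2) = 712/109.

712/109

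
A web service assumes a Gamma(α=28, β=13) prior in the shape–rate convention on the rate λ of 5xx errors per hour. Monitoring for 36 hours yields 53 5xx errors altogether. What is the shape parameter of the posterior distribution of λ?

Total count 53 over total exposure 36 hours.
Posterior: α' = 28 + 53 = 81, β' = 13 + 36 = 49.

81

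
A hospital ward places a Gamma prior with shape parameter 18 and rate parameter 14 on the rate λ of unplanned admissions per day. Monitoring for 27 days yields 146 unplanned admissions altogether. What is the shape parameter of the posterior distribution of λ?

164

Total count 146 over total exposure 27 days.
Conjugate update: add total count to the shape and total exposure to the rate, giving Gamma(164, 41).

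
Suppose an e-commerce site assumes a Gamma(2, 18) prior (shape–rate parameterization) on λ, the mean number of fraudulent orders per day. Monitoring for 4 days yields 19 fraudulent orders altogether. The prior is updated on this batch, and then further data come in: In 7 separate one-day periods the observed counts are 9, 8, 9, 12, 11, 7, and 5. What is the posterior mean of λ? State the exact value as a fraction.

Total count 19 over total exposure 4 days.
After the first batch: Gamma(2 + 19, 18 + 4) = Gamma(21, 22).
Total count: 9 + 8 + 9 + 12 + 11 + 7 + 5 = 61.
Total exposure: 7 days.
After the second batch: Gamma(21 + 61, 22 + 7) = Gamma(82, 29).
Posterior mean = α'/β' = 82/29.

82/29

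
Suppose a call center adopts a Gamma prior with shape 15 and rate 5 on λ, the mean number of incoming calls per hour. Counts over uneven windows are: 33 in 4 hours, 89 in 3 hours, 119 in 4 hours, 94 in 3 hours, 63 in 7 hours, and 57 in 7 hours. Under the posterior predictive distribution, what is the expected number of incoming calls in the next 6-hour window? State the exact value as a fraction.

940/11

Total count: 33 + 89 + 119 + 94 + 63 + 57 = 455.
Total exposure: 4 + 3 + 4 + 3 + 7 + 7 = 28 hours.
The Gamma prior is conjugate for the Poisson rate, so λ | data ~ Gamma(15+455, 5+28) = Gamma(470, 33).
Predictive mean over a 6-hour window = T·E[λ|data] = 6·470/33 = 940/11.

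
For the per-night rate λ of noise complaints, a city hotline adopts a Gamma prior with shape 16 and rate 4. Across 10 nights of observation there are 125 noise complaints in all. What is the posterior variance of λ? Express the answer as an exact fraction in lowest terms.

Total count 125 over total exposure 10 nights.
Conjugate update: add total count to the shape and total exposure to the rate, giving Gamma(141, 14).
Posterior variance = α'/β'² = 141/196.

141/196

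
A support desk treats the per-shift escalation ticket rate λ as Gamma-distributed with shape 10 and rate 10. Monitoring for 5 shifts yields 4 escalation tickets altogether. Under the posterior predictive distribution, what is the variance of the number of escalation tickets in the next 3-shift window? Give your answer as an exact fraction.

Total count 4 over total exposure 5 shifts.
The Gamma prior is conjugate for the Poisson rate, so λ | data ~ Gamma(10+4, 10+5) = Gamma(14, 15).
The posterior predictive for a window of length T is Negative Binomial with variance T·α'·(β'+T)/β'² = 3·14·18/225 = 84/25.

84/25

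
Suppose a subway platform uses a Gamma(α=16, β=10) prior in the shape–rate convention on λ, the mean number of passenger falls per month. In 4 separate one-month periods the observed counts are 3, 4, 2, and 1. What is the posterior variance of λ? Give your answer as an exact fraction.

13/98

Total count: 3 + 4 + 2 + 1 = 10.
Total exposure: 4 months.
The Gamma prior is conjugate for the Poisson rate, so λ | data ~ Gamma(16+10, 10+4) = Gamma(26, 14).
Posterior variance = α'/β'² = 26/196 = 13/98.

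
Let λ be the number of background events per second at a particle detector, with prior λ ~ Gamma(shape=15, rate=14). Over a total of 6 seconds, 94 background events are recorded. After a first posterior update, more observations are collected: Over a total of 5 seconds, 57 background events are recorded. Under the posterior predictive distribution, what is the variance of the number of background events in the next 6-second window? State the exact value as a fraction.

30876/625

Total count 94 over total exposure 6 seconds.
After the first batch: Gamma(15 + 94, 14 + 6) = Gamma(109, 20).
Total count 57 over total exposure 5 seconds.
After the second batch: Gamma(109 + 57, 20 + 5) = Gamma(166, 25).
The posterior predictive for a window of length T is Negative Binomial with variance T·α'·(β'+T)/β'² = 6·166·31/625 = 30876/625.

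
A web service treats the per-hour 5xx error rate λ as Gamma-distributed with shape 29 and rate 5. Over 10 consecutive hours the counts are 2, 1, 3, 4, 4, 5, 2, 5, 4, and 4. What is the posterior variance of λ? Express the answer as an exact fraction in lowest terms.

Total count: 2 + 1 + 3 + 4 + 4 + 5 + 2 + 5 + 4 + 4 = 34.
Total exposure: 10 hours.
The Gamma prior is conjugate for the Poisson rate, so λ | data ~ Gamma(29+34, 5+10) = Gamma(63, 15).
Posterior variance = α'/β'² = 63/225 = 7/25.

7/25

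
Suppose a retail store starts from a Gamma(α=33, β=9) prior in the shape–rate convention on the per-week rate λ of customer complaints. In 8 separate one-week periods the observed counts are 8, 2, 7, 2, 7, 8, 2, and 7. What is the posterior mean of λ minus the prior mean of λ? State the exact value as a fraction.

Total count: 8 + 2 + 7 + 2 + 7 + 8 + 2 + 7 = 43.
Total exposure: 8 weeks.
The Gamma prior is conjugate for the Poisson rate, so λ | data ~ Gamma(33+43, 9+8) = Gamma(76, 17).
Posterior mean = 76/17 = 76/17; prior mean = 33/9 = 11/3. Difference = 76/17 − 11/3 = 41/51.

41/51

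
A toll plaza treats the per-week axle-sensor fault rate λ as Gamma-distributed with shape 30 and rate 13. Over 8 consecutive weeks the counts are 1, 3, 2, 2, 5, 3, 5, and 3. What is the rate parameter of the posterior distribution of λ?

Total count: 1 + 3 + 2 + 2 + 5 + 3 + 5 + 3 = 24.
Total exposure: 8 weeks.
By Gamma–Poisson conjugacy, the posterior is Gamma(α + Σx, β + Σt) = Gamma(30 + 24, 13 + 8) = Gamma(54, 21).

21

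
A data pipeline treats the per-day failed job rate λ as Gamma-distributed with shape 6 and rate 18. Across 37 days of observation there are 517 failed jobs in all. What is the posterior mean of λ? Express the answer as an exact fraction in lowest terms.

Total count 517 over total exposure 37 days.
Gamma(α, β) with Poisson data over total exposure Σt gives posterior Gamma(α+Σx, β+Σt) = Gamma(523, 55).
Posterior mean = α'/β' = 523/55.

523/55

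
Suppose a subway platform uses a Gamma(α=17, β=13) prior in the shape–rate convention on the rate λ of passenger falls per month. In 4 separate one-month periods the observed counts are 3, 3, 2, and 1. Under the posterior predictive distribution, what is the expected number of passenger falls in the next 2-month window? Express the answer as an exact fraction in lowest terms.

52/17

Total count: 3 + 3 + 2 + 1 = 9.
Total exposure: 4 months.
By Gamma–Poisson conjugacy, the posterior is Gamma(α + Σx, β + Σt) = Gamma(17 + 9, 13 + 4) = Gamma(26, 17).
Predictive mean over a 2-month window = T·E[λ|data] = 2·26/17 = 52/17.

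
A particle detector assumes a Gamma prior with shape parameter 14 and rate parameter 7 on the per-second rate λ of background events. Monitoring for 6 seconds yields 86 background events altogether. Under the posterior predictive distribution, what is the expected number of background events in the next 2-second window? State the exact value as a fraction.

Total count 86 over total exposure 6 seconds.
The Gamma prior is conjugate for the Poisson rate, so λ | data ~ Gamma(14+86, 7+6) = Gamma(100, 13).
Predictive mean over a 2-second window = T·E[λ|data] = 2·100/13 = 200/13.

200/13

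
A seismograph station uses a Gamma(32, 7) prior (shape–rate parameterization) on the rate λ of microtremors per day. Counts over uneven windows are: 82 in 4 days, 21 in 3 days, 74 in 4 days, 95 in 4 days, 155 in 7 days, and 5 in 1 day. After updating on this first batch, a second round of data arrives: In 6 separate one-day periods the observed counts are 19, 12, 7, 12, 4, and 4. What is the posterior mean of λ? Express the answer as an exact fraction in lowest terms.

Total count: 82 + 21 + 74 + 95 + 155 + 5 = 432.
Total exposure: 4 + 3 + 4 + 4 + 7 + 1 = 23 days.
After the first batch: Gamma(32 + 432, 7 + 23) = Gamma(464, 30).
Total count: 19 + 12 + 7 + 12 + 4 + 4 = 58.
Total exposure: 6 days.
After the second batch: Gamma(464 + 58, 30 + 6) = Gamma(522, 36).
Posterior mean = α'/β' = 522/36 = 29/2.

29/2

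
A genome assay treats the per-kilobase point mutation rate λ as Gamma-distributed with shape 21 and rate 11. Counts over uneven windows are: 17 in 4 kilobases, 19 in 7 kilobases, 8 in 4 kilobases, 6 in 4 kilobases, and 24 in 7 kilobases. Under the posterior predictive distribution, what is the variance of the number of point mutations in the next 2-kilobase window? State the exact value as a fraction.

Total count: 17 + 19 + 8 + 6 + 24 = 74.
Total exposure: 4 + 7 + 4 + 4 + 7 = 26 kilobases.
The Gamma prior is conjugate for the Poisson rate, so λ | data ~ Gamma(21+74, 11+26) = Gamma(95, 37).
The posterior predictive for a window of length T is Negative Binomial with variance T·α'·(β'+T)/β'² = 2·95·39/1369 = 7410/1369.

7410/1369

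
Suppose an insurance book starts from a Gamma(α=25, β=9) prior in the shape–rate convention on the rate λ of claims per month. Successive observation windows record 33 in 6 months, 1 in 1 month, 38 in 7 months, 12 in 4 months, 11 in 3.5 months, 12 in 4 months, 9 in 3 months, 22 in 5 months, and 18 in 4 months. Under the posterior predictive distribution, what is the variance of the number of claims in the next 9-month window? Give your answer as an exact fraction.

Total count: 33 + 1 + 38 + 12 + 11 + 12 + 9 + 22 + 18 = 156.
Total exposure: 6 + 1 + 7 + 4 + 3.5 + 4 + 3 + 5 + 4 = 37.5 months.
The Gamma prior is conjugate for the Poisson rate, so λ | data ~ Gamma(25+156, 9+37.5) = Gamma(181, 93/2).
The posterior predictive for a window of length T is Negative Binomial with variance T·α'·(β'+T)/β'² = 9·181·(111/2)/(8649/4) = 40182/961.

40182/961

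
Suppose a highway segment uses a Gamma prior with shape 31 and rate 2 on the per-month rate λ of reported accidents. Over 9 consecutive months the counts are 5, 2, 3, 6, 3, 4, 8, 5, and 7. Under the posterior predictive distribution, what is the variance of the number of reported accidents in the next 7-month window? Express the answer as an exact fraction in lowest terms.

9324/121

Total count: 5 + 2 + 3 + 6 + 3 + 4 + 8 + 5 + 7 = 43.
Total exposure: 9 months.
Posterior: α' = 31 + 43 = 74, β' = 2 + 9 = 11.
The posterior predictive for a window of length T is Negative Binomial with variance T·α'·(β'+T)/β'² = 7·74·18/121 = 9324/121.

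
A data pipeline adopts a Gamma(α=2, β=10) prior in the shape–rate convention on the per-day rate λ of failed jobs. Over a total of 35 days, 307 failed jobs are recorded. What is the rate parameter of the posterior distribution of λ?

Total count 307 over total exposure 35 days.
Conjugate update: add total count to the shape and total exposure to the rate, giving Gamma(309, 45).

45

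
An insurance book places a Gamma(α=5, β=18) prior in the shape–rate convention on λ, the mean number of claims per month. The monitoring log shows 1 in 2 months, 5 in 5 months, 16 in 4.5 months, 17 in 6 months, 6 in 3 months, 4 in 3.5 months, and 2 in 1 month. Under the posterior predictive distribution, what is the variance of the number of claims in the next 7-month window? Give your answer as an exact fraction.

19600/1849

Total count: 1 + 5 + 16 + 17 + 6 + 4 + 2 = 51.
Total exposure: 2 + 5 + 4.5 + 6 + 3 + 3.5 + 1 = 25 months.
Conjugate update: add total count to the shape and total exposure to the rate, giving Gamma(56, 43).
The posterior predictive for a window of length T is Negative Binomial with variance T·α'·(β'+T)/β'² = 7·56·50/1849 = 19600/1849.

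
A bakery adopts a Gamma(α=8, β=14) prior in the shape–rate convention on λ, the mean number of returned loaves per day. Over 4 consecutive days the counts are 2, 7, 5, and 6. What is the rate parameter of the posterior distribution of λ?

18

Total count: 2 + 7 + 5 + 6 = 20.
Total exposure: 4 days.
Posterior: α' = 8 + 20 = 28, β' = 14 + 4 = 18.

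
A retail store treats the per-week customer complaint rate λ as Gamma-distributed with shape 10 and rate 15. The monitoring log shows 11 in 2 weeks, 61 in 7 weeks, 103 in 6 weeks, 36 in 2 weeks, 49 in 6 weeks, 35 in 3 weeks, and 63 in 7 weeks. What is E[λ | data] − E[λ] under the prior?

Total count: 11 + 61 + 103 + 36 + 49 + 35 + 63 = 358.
Total exposure: 2 + 7 + 6 + 2 + 6 + 3 + 7 = 33 weeks.
Conjugate update: add total count to the shape and total exposure to the rate, giving Gamma(368, 48).
Posterior mean = 368/48 = 23/3; prior mean = 10/15 = 2/3. Difference = 23/3 − 2/3 = 7.

7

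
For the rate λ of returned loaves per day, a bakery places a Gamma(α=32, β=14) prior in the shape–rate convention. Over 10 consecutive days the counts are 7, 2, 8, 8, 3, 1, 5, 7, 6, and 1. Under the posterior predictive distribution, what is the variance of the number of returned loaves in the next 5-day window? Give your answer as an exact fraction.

Total count: 7 + 2 + 8 + 8 + 3 + 1 + 5 + 7 + 6 + 1 = 48.
Total exposure: 10 days.
Conjugate update: add total count to the shape and total exposure to the rate, giving Gamma(80, 24).
The posterior predictive for a window of length T is Negative Binomial with variance T·α'·(β'+T)/β'² = 5·80·29/576 = 725/36.

725/36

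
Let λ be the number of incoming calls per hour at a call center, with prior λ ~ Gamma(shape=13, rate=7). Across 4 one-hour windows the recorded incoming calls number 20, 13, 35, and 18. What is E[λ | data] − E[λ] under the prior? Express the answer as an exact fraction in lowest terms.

Total count: 20 + 13 + 35 + 18 = 86.
Total exposure: 4 hours.
Gamma(α, β) with Poisson data over total exposure Σt gives posterior Gamma(α+Σx, β+Σt) = Gamma(99, 11).
Posterior mean = 99/11 = 9; prior mean = 13/7 = 13/7. Difference = 9 − 13/7 = 50/7.

50/7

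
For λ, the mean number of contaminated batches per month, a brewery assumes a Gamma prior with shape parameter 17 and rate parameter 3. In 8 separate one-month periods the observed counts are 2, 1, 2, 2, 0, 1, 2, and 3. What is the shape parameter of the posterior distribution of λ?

Total count: 2 + 1 + 2 + 2 + 0 + 1 + 2 + 3 = 13.
Total exposure: 8 months.
By Gamma–Poisson conjugacy, the posterior is Gamma(α + Σx, β + Σt) = Gamma(17 + 13, 3 + 8) = Gamma(30, 11).

30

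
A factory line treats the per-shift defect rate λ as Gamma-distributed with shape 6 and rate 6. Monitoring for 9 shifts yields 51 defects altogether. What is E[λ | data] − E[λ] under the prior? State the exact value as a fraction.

14/5

Total count 51 over total exposure 9 shifts.
Posterior: α' = 6 + 51 = 57, β' = 6 + 9 = 15.
Posterior mean = 57/15 = 19/5; prior mean = 6/6 = 1. Difference = 19/5 − 1 = 14/5.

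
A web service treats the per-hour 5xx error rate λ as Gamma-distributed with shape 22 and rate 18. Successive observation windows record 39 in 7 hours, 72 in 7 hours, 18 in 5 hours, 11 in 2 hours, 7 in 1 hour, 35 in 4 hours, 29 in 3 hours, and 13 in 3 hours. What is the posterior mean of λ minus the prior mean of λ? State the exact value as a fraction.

832/225

Total count: 39 + 72 + 18 + 11 + 7 + 35 + 29 + 13 = 224.
Total exposure: 7 + 7 + 5 + 2 + 1 + 4 + 3 + 3 = 32 hours.
Conjugate update: add total count to the shape and total exposure to the rate, giving Gamma(246, 50).
Posterior mean = 246/50 = 123/25; prior mean = 22/18 = 11/9. Difference = 123/25 − 11/9 = 832/225.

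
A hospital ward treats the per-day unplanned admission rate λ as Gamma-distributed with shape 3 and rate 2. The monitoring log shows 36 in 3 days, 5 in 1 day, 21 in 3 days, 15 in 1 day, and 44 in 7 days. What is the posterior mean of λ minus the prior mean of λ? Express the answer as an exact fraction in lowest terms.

Total count: 36 + 5 + 21 + 15 + 44 = 121.
Total exposure: 3 + 1 + 3 + 1 + 7 = 15 days.
Posterior: α' = 3 + 121 = 124, β' = 2 + 15 = 17.
Posterior mean = 124/17 = 124/17; prior mean = 3/2 = 3/2. Difference = 124/17 − 3/2 = 197/34.

197/34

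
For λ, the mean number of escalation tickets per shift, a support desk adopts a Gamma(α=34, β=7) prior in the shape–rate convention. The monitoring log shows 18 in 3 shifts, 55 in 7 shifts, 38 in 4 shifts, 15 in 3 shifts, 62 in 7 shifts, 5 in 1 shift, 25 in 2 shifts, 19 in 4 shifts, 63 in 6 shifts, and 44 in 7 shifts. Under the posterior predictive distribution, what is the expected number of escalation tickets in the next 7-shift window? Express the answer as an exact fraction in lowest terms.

Total count: 18 + 55 + 38 + 15 + 62 + 5 + 25 + 19 + 63 + 44 = 344.
Total exposure: 3 + 7 + 4 + 3 + 7 + 1 + 2 + 4 + 6 + 7 = 44 shifts.
By Gamma–Poisson conjugacy, the posterior is Gamma(α + Σx, β + Σt) = Gamma(34 + 344, 7 + 44) = Gamma(378, 51).
Predictive mean over a 7-shift window = T·E[λ|data] = 7·378/51 = 882/17.

882/17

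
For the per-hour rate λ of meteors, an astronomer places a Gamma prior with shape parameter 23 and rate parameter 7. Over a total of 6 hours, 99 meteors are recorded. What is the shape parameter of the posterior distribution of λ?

Total count 99 over total exposure 6 hours.
The Gamma prior is conjugate for the Poisson rate, so λ | data ~ Gamma(23+99, 7+6) = Gamma(122, 13).

122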